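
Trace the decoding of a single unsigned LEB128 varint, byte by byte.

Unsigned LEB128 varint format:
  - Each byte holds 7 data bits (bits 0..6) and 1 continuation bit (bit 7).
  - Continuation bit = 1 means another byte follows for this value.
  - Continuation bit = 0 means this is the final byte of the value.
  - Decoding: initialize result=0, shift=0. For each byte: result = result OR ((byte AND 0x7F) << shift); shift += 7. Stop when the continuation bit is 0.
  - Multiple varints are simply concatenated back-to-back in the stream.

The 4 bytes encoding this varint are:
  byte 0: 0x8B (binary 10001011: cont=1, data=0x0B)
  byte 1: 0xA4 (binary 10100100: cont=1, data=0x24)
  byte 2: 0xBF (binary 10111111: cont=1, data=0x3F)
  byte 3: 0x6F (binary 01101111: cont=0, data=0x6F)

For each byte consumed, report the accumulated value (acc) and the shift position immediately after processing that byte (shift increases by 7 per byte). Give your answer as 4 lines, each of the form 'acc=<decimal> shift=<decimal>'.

Answer: acc=11 shift=7
acc=4619 shift=14
acc=1036811 shift=21
acc=233820683 shift=28

Derivation:
byte 0=0x8B: payload=0x0B=11, contrib = 11<<0 = 11; acc -> 11, shift -> 7
byte 1=0xA4: payload=0x24=36, contrib = 36<<7 = 4608; acc -> 4619, shift -> 14
byte 2=0xBF: payload=0x3F=63, contrib = 63<<14 = 1032192; acc -> 1036811, shift -> 21
byte 3=0x6F: payload=0x6F=111, contrib = 111<<21 = 232783872; acc -> 233820683, shift -> 28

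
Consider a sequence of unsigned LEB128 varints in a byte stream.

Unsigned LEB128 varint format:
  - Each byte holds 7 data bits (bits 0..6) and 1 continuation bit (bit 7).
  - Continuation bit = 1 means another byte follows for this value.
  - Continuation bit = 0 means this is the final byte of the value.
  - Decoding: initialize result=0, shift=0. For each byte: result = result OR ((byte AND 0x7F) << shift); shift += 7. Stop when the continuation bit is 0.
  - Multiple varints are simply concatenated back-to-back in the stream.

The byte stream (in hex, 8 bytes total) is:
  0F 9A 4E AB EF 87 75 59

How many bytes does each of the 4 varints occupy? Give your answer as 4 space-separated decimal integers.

Answer: 1 2 4 1

Derivation:
  byte[0]=0x0F cont=0 payload=0x0F=15: acc |= 15<<0 -> acc=15 shift=7 [end]
Varint 1: bytes[0:1] = 0F -> value 15 (1 byte(s))
  byte[1]=0x9A cont=1 payload=0x1A=26: acc |= 26<<0 -> acc=26 shift=7
  byte[2]=0x4E cont=0 payload=0x4E=78: acc |= 78<<7 -> acc=10010 shift=14 [end]
Varint 2: bytes[1:3] = 9A 4E -> value 10010 (2 byte(s))
  byte[3]=0xAB cont=1 payload=0x2B=43: acc |= 43<<0 -> acc=43 shift=7
  byte[4]=0xEF cont=1 payload=0x6F=111: acc |= 111<<7 -> acc=14251 shift=14
  byte[5]=0x87 cont=1 payload=0x07=7: acc |= 7<<14 -> acc=128939 shift=21
  byte[6]=0x75 cont=0 payload=0x75=117: acc |= 117<<21 -> acc=245495723 shift=28 [end]
Varint 3: bytes[3:7] = AB EF 87 75 -> value 245495723 (4 byte(s))
  byte[7]=0x59 cont=0 payload=0x59=89: acc |= 89<<0 -> acc=89 shift=7 [end]
Varint 4: bytes[7:8] = 59 -> value 89 (1 byte(s))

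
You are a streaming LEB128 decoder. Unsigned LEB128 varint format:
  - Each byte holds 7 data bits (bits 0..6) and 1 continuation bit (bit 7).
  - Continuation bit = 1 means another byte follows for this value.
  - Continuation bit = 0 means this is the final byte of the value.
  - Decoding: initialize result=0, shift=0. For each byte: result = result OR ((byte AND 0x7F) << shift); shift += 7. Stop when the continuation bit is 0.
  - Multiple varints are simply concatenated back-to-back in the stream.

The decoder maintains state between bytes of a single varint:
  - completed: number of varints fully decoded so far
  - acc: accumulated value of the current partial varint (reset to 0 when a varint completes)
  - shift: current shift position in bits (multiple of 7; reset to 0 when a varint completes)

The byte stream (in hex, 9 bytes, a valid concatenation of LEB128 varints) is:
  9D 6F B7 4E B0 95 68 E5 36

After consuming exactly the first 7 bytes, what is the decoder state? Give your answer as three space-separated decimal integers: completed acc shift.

Answer: 3 0 0

Derivation:
byte[0]=0x9D cont=1 payload=0x1D: acc |= 29<<0 -> completed=0 acc=29 shift=7
byte[1]=0x6F cont=0 payload=0x6F: varint #1 complete (value=14237); reset -> completed=1 acc=0 shift=0
byte[2]=0xB7 cont=1 payload=0x37: acc |= 55<<0 -> completed=1 acc=55 shift=7
byte[3]=0x4E cont=0 payload=0x4E: varint #2 complete (value=10039); reset -> completed=2 acc=0 shift=0
byte[4]=0xB0 cont=1 payload=0x30: acc |= 48<<0 -> completed=2 acc=48 shift=7
byte[5]=0x95 cont=1 payload=0x15: acc |= 21<<7 -> completed=2 acc=2736 shift=14
byte[6]=0x68 cont=0 payload=0x68: varint #3 complete (value=1706672); reset -> completed=3 acc=0 shift=0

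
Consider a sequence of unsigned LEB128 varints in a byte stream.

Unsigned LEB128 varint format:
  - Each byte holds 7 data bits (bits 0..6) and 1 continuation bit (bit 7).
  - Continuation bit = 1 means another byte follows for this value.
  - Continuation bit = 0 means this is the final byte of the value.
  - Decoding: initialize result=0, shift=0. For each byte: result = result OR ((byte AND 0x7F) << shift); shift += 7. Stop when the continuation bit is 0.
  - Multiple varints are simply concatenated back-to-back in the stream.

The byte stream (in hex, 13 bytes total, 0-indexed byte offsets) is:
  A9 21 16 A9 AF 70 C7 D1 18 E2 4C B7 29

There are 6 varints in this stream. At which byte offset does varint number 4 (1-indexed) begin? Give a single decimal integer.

Answer: 6

Derivation:
  byte[0]=0xA9 cont=1 payload=0x29=41: acc |= 41<<0 -> acc=41 shift=7
  byte[1]=0x21 cont=0 payload=0x21=33: acc |= 33<<7 -> acc=4265 shift=14 [end]
Varint 1: bytes[0:2] = A9 21 -> value 4265 (2 byte(s))
  byte[2]=0x16 cont=0 payload=0x16=22: acc |= 22<<0 -> acc=22 shift=7 [end]
Varint 2: bytes[2:3] = 16 -> value 22 (1 byte(s))
  byte[3]=0xA9 cont=1 payload=0x29=41: acc |= 41<<0 -> acc=41 shift=7
  byte[4]=0xAF cont=1 payload=0x2F=47: acc |= 47<<7 -> acc=6057 shift=14
  byte[5]=0x70 cont=0 payload=0x70=112: acc |= 112<<14 -> acc=1841065 shift=21 [end]
Varint 3: bytes[3:6] = A9 AF 70 -> value 1841065 (3 byte(s))
  byte[6]=0xC7 cont=1 payload=0x47=71: acc |= 71<<0 -> acc=71 shift=7
  byte[7]=0xD1 cont=1 payload=0x51=81: acc |= 81<<7 -> acc=10439 shift=14
  byte[8]=0x18 cont=0 payload=0x18=24: acc |= 24<<14 -> acc=403655 shift=21 [end]
Varint 4: bytes[6:9] = C7 D1 18 -> value 403655 (3 byte(s))
  byte[9]=0xE2 cont=1 payload=0x62=98: acc |= 98<<0 -> acc=98 shift=7
  byte[10]=0x4C cont=0 payload=0x4C=76: acc |= 76<<7 -> acc=9826 shift=14 [end]
Varint 5: bytes[9:11] = E2 4C -> value 9826 (2 byte(s))
  byte[11]=0xB7 cont=1 payload=0x37=55: acc |= 55<<0 -> acc=55 shift=7
  byte[12]=0x29 cont=0 payload=0x29=41: acc |= 41<<7 -> acc=5303 shift=14 [end]
Varint 6: bytes[11:13] = B7 29 -> value 5303 (2 byte(s))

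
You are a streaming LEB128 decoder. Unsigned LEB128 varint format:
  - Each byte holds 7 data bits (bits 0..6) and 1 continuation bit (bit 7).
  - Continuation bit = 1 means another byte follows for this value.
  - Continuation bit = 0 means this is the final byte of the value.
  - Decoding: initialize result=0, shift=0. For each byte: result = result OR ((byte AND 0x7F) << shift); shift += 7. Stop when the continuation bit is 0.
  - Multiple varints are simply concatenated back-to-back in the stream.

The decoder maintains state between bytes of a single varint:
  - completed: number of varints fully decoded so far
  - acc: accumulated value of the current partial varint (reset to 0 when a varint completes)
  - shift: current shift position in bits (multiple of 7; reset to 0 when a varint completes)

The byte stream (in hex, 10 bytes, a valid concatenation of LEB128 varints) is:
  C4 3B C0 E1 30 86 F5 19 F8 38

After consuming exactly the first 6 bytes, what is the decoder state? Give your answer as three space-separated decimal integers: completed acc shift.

byte[0]=0xC4 cont=1 payload=0x44: acc |= 68<<0 -> completed=0 acc=68 shift=7
byte[1]=0x3B cont=0 payload=0x3B: varint #1 complete (value=7620); reset -> completed=1 acc=0 shift=0
byte[2]=0xC0 cont=1 payload=0x40: acc |= 64<<0 -> completed=1 acc=64 shift=7
byte[3]=0xE1 cont=1 payload=0x61: acc |= 97<<7 -> completed=1 acc=12480 shift=14
byte[4]=0x30 cont=0 payload=0x30: varint #2 complete (value=798912); reset -> completed=2 acc=0 shift=0
byte[5]=0x86 cont=1 payload=0x06: acc |= 6<<0 -> completed=2 acc=6 shift=7

Answer: 2 6 7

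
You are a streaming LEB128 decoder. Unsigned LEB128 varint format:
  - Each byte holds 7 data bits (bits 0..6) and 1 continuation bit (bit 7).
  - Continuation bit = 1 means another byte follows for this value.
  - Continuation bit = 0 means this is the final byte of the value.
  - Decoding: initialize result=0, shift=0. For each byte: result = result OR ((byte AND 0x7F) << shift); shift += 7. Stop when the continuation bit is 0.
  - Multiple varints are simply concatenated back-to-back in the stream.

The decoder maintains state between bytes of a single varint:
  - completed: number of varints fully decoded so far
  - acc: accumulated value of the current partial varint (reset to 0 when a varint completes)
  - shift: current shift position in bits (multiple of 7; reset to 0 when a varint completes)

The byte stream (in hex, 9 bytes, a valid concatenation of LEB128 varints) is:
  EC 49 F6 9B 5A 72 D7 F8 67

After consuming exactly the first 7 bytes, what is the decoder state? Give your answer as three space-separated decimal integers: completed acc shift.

byte[0]=0xEC cont=1 payload=0x6C: acc |= 108<<0 -> completed=0 acc=108 shift=7
byte[1]=0x49 cont=0 payload=0x49: varint #1 complete (value=9452); reset -> completed=1 acc=0 shift=0
byte[2]=0xF6 cont=1 payload=0x76: acc |= 118<<0 -> completed=1 acc=118 shift=7
byte[3]=0x9B cont=1 payload=0x1B: acc |= 27<<7 -> completed=1 acc=3574 shift=14
byte[4]=0x5A cont=0 payload=0x5A: varint #2 complete (value=1478134); reset -> completed=2 acc=0 shift=0
byte[5]=0x72 cont=0 payload=0x72: varint #3 complete (value=114); reset -> completed=3 acc=0 shift=0
byte[6]=0xD7 cont=1 payload=0x57: acc |= 87<<0 -> completed=3 acc=87 shift=7

Answer: 3 87 7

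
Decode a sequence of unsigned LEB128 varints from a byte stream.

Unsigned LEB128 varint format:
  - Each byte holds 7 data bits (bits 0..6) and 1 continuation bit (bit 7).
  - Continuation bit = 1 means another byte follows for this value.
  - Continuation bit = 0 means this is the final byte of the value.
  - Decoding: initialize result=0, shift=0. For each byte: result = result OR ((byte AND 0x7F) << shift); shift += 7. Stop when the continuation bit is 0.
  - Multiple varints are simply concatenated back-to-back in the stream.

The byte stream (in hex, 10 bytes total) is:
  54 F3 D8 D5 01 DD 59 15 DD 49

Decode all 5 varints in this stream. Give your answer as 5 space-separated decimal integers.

  byte[0]=0x54 cont=0 payload=0x54=84: acc |= 84<<0 -> acc=84 shift=7 [end]
Varint 1: bytes[0:1] = 54 -> value 84 (1 byte(s))
  byte[1]=0xF3 cont=1 payload=0x73=115: acc |= 115<<0 -> acc=115 shift=7
  byte[2]=0xD8 cont=1 payload=0x58=88: acc |= 88<<7 -> acc=11379 shift=14
  byte[3]=0xD5 cont=1 payload=0x55=85: acc |= 85<<14 -> acc=1404019 shift=21
  byte[4]=0x01 cont=0 payload=0x01=1: acc |= 1<<21 -> acc=3501171 shift=28 [end]
Varint 2: bytes[1:5] = F3 D8 D5 01 -> value 3501171 (4 byte(s))
  byte[5]=0xDD cont=1 payload=0x5D=93: acc |= 93<<0 -> acc=93 shift=7
  byte[6]=0x59 cont=0 payload=0x59=89: acc |= 89<<7 -> acc=11485 shift=14 [end]
Varint 3: bytes[5:7] = DD 59 -> value 11485 (2 byte(s))
  byte[7]=0x15 cont=0 payload=0x15=21: acc |= 21<<0 -> acc=21 shift=7 [end]
Varint 4: bytes[7:8] = 15 -> value 21 (1 byte(s))
  byte[8]=0xDD cont=1 payload=0x5D=93: acc |= 93<<0 -> acc=93 shift=7
  byte[9]=0x49 cont=0 payload=0x49=73: acc |= 73<<7 -> acc=9437 shift=14 [end]
Varint 5: bytes[8:10] = DD 49 -> value 9437 (2 byte(s))

Answer: 84 3501171 11485 21 9437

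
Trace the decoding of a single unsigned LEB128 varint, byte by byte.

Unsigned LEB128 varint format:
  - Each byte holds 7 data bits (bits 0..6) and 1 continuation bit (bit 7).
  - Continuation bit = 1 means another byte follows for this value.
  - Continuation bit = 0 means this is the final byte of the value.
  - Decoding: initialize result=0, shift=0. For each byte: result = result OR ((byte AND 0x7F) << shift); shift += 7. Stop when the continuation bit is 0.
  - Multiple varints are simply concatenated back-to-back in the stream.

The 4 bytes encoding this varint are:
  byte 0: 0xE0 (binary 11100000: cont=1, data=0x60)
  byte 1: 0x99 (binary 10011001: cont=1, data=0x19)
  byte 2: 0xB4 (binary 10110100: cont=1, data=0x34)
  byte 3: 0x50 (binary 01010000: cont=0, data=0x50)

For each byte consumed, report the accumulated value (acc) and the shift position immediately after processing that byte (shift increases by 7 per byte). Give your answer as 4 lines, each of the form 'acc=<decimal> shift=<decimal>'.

Answer: acc=96 shift=7
acc=3296 shift=14
acc=855264 shift=21
acc=168627424 shift=28

Derivation:
byte 0=0xE0: payload=0x60=96, contrib = 96<<0 = 96; acc -> 96, shift -> 7
byte 1=0x99: payload=0x19=25, contrib = 25<<7 = 3200; acc -> 3296, shift -> 14
byte 2=0xB4: payload=0x34=52, contrib = 52<<14 = 851968; acc -> 855264, shift -> 21
byte 3=0x50: payload=0x50=80, contrib = 80<<21 = 167772160; acc -> 168627424, shift -> 28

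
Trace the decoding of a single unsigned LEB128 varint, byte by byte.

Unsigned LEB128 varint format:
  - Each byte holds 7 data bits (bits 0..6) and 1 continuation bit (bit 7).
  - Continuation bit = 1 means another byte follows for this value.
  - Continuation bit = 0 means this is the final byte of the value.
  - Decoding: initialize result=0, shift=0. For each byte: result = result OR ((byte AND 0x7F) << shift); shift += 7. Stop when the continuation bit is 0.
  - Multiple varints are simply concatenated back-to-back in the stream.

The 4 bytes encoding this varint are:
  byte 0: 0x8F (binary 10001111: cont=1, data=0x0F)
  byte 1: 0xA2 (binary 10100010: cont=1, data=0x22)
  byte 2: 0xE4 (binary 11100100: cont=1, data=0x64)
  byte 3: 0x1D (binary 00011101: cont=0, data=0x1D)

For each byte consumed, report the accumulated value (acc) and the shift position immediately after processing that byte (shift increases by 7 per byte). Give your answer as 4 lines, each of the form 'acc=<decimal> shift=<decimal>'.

byte 0=0x8F: payload=0x0F=15, contrib = 15<<0 = 15; acc -> 15, shift -> 7
byte 1=0xA2: payload=0x22=34, contrib = 34<<7 = 4352; acc -> 4367, shift -> 14
byte 2=0xE4: payload=0x64=100, contrib = 100<<14 = 1638400; acc -> 1642767, shift -> 21
byte 3=0x1D: payload=0x1D=29, contrib = 29<<21 = 60817408; acc -> 62460175, shift -> 28

Answer: acc=15 shift=7
acc=4367 shift=14
acc=1642767 shift=21
acc=62460175 shift=28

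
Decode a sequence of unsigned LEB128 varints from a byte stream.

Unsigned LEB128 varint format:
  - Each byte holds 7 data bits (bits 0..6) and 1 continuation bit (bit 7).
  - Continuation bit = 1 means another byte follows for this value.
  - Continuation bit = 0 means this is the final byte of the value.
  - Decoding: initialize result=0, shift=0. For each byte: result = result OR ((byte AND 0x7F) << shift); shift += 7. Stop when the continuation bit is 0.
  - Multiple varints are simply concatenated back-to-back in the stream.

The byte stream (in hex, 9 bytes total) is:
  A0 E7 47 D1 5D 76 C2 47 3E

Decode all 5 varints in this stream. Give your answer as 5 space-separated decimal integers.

Answer: 1176480 11985 118 9154 62

Derivation:
  byte[0]=0xA0 cont=1 payload=0x20=32: acc |= 32<<0 -> acc=32 shift=7
  byte[1]=0xE7 cont=1 payload=0x67=103: acc |= 103<<7 -> acc=13216 shift=14
  byte[2]=0x47 cont=0 payload=0x47=71: acc |= 71<<14 -> acc=1176480 shift=21 [end]
Varint 1: bytes[0:3] = A0 E7 47 -> value 1176480 (3 byte(s))
  byte[3]=0xD1 cont=1 payload=0x51=81: acc |= 81<<0 -> acc=81 shift=7
  byte[4]=0x5D cont=0 payload=0x5D=93: acc |= 93<<7 -> acc=11985 shift=14 [end]
Varint 2: bytes[3:5] = D1 5D -> value 11985 (2 byte(s))
  byte[5]=0x76 cont=0 payload=0x76=118: acc |= 118<<0 -> acc=118 shift=7 [end]
Varint 3: bytes[5:6] = 76 -> value 118 (1 byte(s))
  byte[6]=0xC2 cont=1 payload=0x42=66: acc |= 66<<0 -> acc=66 shift=7
  byte[7]=0x47 cont=0 payload=0x47=71: acc |= 71<<7 -> acc=9154 shift=14 [end]
Varint 4: bytes[6:8] = C2 47 -> value 9154 (2 byte(s))
  byte[8]=0x3E cont=0 payload=0x3E=62: acc |= 62<<0 -> acc=62 shift=7 [end]
Varint 5: bytes[8:9] = 3E -> value 62 (1 byte(s))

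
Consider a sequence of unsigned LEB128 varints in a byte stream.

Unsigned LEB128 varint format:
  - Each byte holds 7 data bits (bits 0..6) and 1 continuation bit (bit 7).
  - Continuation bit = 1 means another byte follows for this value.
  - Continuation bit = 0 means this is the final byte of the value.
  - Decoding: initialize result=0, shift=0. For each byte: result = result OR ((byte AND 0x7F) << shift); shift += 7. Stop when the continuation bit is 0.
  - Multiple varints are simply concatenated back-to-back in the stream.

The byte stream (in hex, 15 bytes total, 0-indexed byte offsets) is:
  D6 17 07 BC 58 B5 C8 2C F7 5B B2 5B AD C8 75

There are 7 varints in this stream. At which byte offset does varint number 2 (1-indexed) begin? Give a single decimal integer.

Answer: 2

Derivation:
  byte[0]=0xD6 cont=1 payload=0x56=86: acc |= 86<<0 -> acc=86 shift=7
  byte[1]=0x17 cont=0 payload=0x17=23: acc |= 23<<7 -> acc=3030 shift=14 [end]
Varint 1: bytes[0:2] = D6 17 -> value 3030 (2 byte(s))
  byte[2]=0x07 cont=0 payload=0x07=7: acc |= 7<<0 -> acc=7 shift=7 [end]
Varint 2: bytes[2:3] = 07 -> value 7 (1 byte(s))
  byte[3]=0xBC cont=1 payload=0x3C=60: acc |= 60<<0 -> acc=60 shift=7
  byte[4]=0x58 cont=0 payload=0x58=88: acc |= 88<<7 -> acc=11324 shift=14 [end]
Varint 3: bytes[3:5] = BC 58 -> value 11324 (2 byte(s))
  byte[5]=0xB5 cont=1 payload=0x35=53: acc |= 53<<0 -> acc=53 shift=7
  byte[6]=0xC8 cont=1 payload=0x48=72: acc |= 72<<7 -> acc=9269 shift=14
  byte[7]=0x2C cont=0 payload=0x2C=44: acc |= 44<<14 -> acc=730165 shift=21 [end]
Varint 4: bytes[5:8] = B5 C8 2C -> value 730165 (3 byte(s))
  byte[8]=0xF7 cont=1 payload=0x77=119: acc |= 119<<0 -> acc=119 shift=7
  byte[9]=0x5B cont=0 payload=0x5B=91: acc |= 91<<7 -> acc=11767 shift=14 [end]
Varint 5: bytes[8:10] = F7 5B -> value 11767 (2 byte(s))
  byte[10]=0xB2 cont=1 payload=0x32=50: acc |= 50<<0 -> acc=50 shift=7
  byte[11]=0x5B cont=0 payload=0x5B=91: acc |= 91<<7 -> acc=11698 shift=14 [end]
Varint 6: bytes[10:12] = B2 5B -> value 11698 (2 byte(s))
  byte[12]=0xAD cont=1 payload=0x2D=45: acc |= 45<<0 -> acc=45 shift=7
  byte[13]=0xC8 cont=1 payload=0x48=72: acc |= 72<<7 -> acc=9261 shift=14
  byte[14]=0x75 cont=0 payload=0x75=117: acc |= 117<<14 -> acc=1926189 shift=21 [end]
Varint 7: bytes[12:15] = AD C8 75 -> value 1926189 (3 byte(s))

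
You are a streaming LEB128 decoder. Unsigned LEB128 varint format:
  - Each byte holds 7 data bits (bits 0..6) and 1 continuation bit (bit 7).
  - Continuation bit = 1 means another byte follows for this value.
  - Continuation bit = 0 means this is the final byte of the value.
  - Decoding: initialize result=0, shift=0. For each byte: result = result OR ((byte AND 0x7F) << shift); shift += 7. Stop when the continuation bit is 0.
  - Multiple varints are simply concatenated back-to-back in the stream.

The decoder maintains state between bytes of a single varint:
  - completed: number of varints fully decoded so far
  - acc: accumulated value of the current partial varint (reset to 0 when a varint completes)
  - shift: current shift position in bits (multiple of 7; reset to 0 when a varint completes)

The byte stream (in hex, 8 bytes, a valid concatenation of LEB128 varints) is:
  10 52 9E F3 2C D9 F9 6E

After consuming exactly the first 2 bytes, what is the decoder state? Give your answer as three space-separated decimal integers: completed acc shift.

byte[0]=0x10 cont=0 payload=0x10: varint #1 complete (value=16); reset -> completed=1 acc=0 shift=0
byte[1]=0x52 cont=0 payload=0x52: varint #2 complete (value=82); reset -> completed=2 acc=0 shift=0

Answer: 2 0 0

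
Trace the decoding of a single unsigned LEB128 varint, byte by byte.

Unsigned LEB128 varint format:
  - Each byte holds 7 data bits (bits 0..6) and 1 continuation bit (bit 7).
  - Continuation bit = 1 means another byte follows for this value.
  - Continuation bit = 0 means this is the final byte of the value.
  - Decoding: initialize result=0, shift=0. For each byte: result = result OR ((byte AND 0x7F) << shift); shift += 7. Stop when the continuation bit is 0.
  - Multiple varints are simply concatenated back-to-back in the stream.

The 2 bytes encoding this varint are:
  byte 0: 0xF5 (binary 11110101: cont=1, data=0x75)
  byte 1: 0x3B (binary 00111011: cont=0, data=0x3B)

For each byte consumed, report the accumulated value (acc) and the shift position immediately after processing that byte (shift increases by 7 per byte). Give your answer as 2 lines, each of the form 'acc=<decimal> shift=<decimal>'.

byte 0=0xF5: payload=0x75=117, contrib = 117<<0 = 117; acc -> 117, shift -> 7
byte 1=0x3B: payload=0x3B=59, contrib = 59<<7 = 7552; acc -> 7669, shift -> 14

Answer: acc=117 shift=7
acc=7669 shift=14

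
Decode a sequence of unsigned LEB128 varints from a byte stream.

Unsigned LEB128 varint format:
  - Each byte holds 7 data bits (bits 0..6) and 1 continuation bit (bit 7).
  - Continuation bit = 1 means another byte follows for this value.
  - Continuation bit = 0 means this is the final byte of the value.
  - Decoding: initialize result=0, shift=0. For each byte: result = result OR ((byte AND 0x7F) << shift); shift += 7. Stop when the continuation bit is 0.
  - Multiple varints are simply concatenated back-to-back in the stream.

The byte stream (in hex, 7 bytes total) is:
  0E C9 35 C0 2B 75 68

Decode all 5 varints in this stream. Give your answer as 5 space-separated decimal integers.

Answer: 14 6857 5568 117 104

Derivation:
  byte[0]=0x0E cont=0 payload=0x0E=14: acc |= 14<<0 -> acc=14 shift=7 [end]
Varint 1: bytes[0:1] = 0E -> value 14 (1 byte(s))
  byte[1]=0xC9 cont=1 payload=0x49=73: acc |= 73<<0 -> acc=73 shift=7
  byte[2]=0x35 cont=0 payload=0x35=53: acc |= 53<<7 -> acc=6857 shift=14 [end]
Varint 2: bytes[1:3] = C9 35 -> value 6857 (2 byte(s))
  byte[3]=0xC0 cont=1 payload=0x40=64: acc |= 64<<0 -> acc=64 shift=7
  byte[4]=0x2B cont=0 payload=0x2B=43: acc |= 43<<7 -> acc=5568 shift=14 [end]
Varint 3: bytes[3:5] = C0 2B -> value 5568 (2 byte(s))
  byte[5]=0x75 cont=0 payload=0x75=117: acc |= 117<<0 -> acc=117 shift=7 [end]
Varint 4: bytes[5:6] = 75 -> value 117 (1 byte(s))
  byte[6]=0x68 cont=0 payload=0x68=104: acc |= 104<<0 -> acc=104 shift=7 [end]
Varint 5: bytes[6:7] = 68 -> value 104 (1 byte(s))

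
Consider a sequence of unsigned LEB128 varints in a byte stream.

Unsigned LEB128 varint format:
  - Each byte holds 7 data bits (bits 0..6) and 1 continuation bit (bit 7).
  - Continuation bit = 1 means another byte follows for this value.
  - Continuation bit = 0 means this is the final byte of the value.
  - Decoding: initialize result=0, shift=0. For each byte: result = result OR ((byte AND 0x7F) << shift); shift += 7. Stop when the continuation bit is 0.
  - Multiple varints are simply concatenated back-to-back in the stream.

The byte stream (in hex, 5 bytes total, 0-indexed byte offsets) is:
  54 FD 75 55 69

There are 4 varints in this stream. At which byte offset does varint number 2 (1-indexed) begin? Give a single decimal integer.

  byte[0]=0x54 cont=0 payload=0x54=84: acc |= 84<<0 -> acc=84 shift=7 [end]
Varint 1: bytes[0:1] = 54 -> value 84 (1 byte(s))
  byte[1]=0xFD cont=1 payload=0x7D=125: acc |= 125<<0 -> acc=125 shift=7
  byte[2]=0x75 cont=0 payload=0x75=117: acc |= 117<<7 -> acc=15101 shift=14 [end]
Varint 2: bytes[1:3] = FD 75 -> value 15101 (2 byte(s))
  byte[3]=0x55 cont=0 payload=0x55=85: acc |= 85<<0 -> acc=85 shift=7 [end]
Varint 3: bytes[3:4] = 55 -> value 85 (1 byte(s))
  byte[4]=0x69 cont=0 payload=0x69=105: acc |= 105<<0 -> acc=105 shift=7 [end]
Varint 4: bytes[4:5] = 69 -> value 105 (1 byte(s))

Answer: 1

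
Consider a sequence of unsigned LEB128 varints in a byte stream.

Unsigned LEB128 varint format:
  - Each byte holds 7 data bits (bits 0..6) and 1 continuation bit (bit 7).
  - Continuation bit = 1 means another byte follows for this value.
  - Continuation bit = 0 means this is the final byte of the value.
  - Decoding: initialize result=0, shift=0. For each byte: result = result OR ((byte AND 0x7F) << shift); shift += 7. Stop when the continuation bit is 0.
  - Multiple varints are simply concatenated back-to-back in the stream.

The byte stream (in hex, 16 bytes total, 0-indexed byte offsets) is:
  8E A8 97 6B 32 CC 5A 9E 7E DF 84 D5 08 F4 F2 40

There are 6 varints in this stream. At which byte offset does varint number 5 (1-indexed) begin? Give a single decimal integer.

  byte[0]=0x8E cont=1 payload=0x0E=14: acc |= 14<<0 -> acc=14 shift=7
  byte[1]=0xA8 cont=1 payload=0x28=40: acc |= 40<<7 -> acc=5134 shift=14
  byte[2]=0x97 cont=1 payload=0x17=23: acc |= 23<<14 -> acc=381966 shift=21
  byte[3]=0x6B cont=0 payload=0x6B=107: acc |= 107<<21 -> acc=224777230 shift=28 [end]
Varint 1: bytes[0:4] = 8E A8 97 6B -> value 224777230 (4 byte(s))
  byte[4]=0x32 cont=0 payload=0x32=50: acc |= 50<<0 -> acc=50 shift=7 [end]
Varint 2: bytes[4:5] = 32 -> value 50 (1 byte(s))
  byte[5]=0xCC cont=1 payload=0x4C=76: acc |= 76<<0 -> acc=76 shift=7
  byte[6]=0x5A cont=0 payload=0x5A=90: acc |= 90<<7 -> acc=11596 shift=14 [end]
Varint 3: bytes[5:7] = CC 5A -> value 11596 (2 byte(s))
  byte[7]=0x9E cont=1 payload=0x1E=30: acc |= 30<<0 -> acc=30 shift=7
  byte[8]=0x7E cont=0 payload=0x7E=126: acc |= 126<<7 -> acc=16158 shift=14 [end]
Varint 4: bytes[7:9] = 9E 7E -> value 16158 (2 byte(s))
  byte[9]=0xDF cont=1 payload=0x5F=95: acc |= 95<<0 -> acc=95 shift=7
  byte[10]=0x84 cont=1 payload=0x04=4: acc |= 4<<7 -> acc=607 shift=14
  byte[11]=0xD5 cont=1 payload=0x55=85: acc |= 85<<14 -> acc=1393247 shift=21
  byte[12]=0x08 cont=0 payload=0x08=8: acc |= 8<<21 -> acc=18170463 shift=28 [end]
Varint 5: bytes[9:13] = DF 84 D5 08 -> value 18170463 (4 byte(s))
  byte[13]=0xF4 cont=1 payload=0x74=116: acc |= 116<<0 -> acc=116 shift=7
  byte[14]=0xF2 cont=1 payload=0x72=114: acc |= 114<<7 -> acc=14708 shift=14
  byte[15]=0x40 cont=0 payload=0x40=64: acc |= 64<<14 -> acc=1063284 shift=21 [end]
Varint 6: bytes[13:16] = F4 F2 40 -> value 1063284 (3 byte(s))

Answer: 9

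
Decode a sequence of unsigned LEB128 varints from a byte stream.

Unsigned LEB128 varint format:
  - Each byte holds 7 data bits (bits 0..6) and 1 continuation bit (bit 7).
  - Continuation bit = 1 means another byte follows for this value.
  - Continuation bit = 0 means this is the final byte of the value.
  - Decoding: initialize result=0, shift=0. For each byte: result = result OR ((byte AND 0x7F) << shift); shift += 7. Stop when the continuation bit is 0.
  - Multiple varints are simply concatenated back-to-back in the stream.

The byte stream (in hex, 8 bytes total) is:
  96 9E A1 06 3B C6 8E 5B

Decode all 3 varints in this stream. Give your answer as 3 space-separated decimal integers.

Answer: 13127446 59 1492806

Derivation:
  byte[0]=0x96 cont=1 payload=0x16=22: acc |= 22<<0 -> acc=22 shift=7
  byte[1]=0x9E cont=1 payload=0x1E=30: acc |= 30<<7 -> acc=3862 shift=14
  byte[2]=0xA1 cont=1 payload=0x21=33: acc |= 33<<14 -> acc=544534 shift=21
  byte[3]=0x06 cont=0 payload=0x06=6: acc |= 6<<21 -> acc=13127446 shift=28 [end]
Varint 1: bytes[0:4] = 96 9E A1 06 -> value 13127446 (4 byte(s))
  byte[4]=0x3B cont=0 payload=0x3B=59: acc |= 59<<0 -> acc=59 shift=7 [end]
Varint 2: bytes[4:5] = 3B -> value 59 (1 byte(s))
  byte[5]=0xC6 cont=1 payload=0x46=70: acc |= 70<<0 -> acc=70 shift=7
  byte[6]=0x8E cont=1 payload=0x0E=14: acc |= 14<<7 -> acc=1862 shift=14
  byte[7]=0x5B cont=0 payload=0x5B=91: acc |= 91<<14 -> acc=1492806 shift=21 [end]
Varint 3: bytes[5:8] = C6 8E 5B -> value 1492806 (3 byte(s))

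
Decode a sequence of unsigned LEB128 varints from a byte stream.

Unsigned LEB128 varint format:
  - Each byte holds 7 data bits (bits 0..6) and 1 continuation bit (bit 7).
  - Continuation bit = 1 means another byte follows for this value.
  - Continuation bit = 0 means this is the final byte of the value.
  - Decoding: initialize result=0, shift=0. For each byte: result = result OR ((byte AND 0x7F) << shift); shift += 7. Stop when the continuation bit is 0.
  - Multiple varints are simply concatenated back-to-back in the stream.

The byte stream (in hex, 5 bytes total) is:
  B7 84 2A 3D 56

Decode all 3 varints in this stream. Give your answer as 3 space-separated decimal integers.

  byte[0]=0xB7 cont=1 payload=0x37=55: acc |= 55<<0 -> acc=55 shift=7
  byte[1]=0x84 cont=1 payload=0x04=4: acc |= 4<<7 -> acc=567 shift=14
  byte[2]=0x2A cont=0 payload=0x2A=42: acc |= 42<<14 -> acc=688695 shift=21 [end]
Varint 1: bytes[0:3] = B7 84 2A -> value 688695 (3 byte(s))
  byte[3]=0x3D cont=0 payload=0x3D=61: acc |= 61<<0 -> acc=61 shift=7 [end]
Varint 2: bytes[3:4] = 3D -> value 61 (1 byte(s))
  byte[4]=0x56 cont=0 payload=0x56=86: acc |= 86<<0 -> acc=86 shift=7 [end]
Varint 3: bytes[4:5] = 56 -> value 86 (1 byte(s))

Answer: 688695 61 86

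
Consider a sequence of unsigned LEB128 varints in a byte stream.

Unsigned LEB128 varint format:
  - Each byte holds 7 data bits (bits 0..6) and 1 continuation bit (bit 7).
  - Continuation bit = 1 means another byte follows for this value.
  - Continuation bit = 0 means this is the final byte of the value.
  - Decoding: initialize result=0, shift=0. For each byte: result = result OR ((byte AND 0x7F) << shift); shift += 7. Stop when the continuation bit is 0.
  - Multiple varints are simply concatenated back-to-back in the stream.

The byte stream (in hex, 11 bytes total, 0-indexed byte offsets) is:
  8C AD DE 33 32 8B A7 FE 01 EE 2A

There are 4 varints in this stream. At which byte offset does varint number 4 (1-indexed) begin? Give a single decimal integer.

Answer: 9

Derivation:
  byte[0]=0x8C cont=1 payload=0x0C=12: acc |= 12<<0 -> acc=12 shift=7
  byte[1]=0xAD cont=1 payload=0x2D=45: acc |= 45<<7 -> acc=5772 shift=14
  byte[2]=0xDE cont=1 payload=0x5E=94: acc |= 94<<14 -> acc=1545868 shift=21
  byte[3]=0x33 cont=0 payload=0x33=51: acc |= 51<<21 -> acc=108500620 shift=28 [end]
Varint 1: bytes[0:4] = 8C AD DE 33 -> value 108500620 (4 byte(s))
  byte[4]=0x32 cont=0 payload=0x32=50: acc |= 50<<0 -> acc=50 shift=7 [end]
Varint 2: bytes[4:5] = 32 -> value 50 (1 byte(s))
  byte[5]=0x8B cont=1 payload=0x0B=11: acc |= 11<<0 -> acc=11 shift=7
  byte[6]=0xA7 cont=1 payload=0x27=39: acc |= 39<<7 -> acc=5003 shift=14
  byte[7]=0xFE cont=1 payload=0x7E=126: acc |= 126<<14 -> acc=2069387 shift=21
  byte[8]=0x01 cont=0 payload=0x01=1: acc |= 1<<21 -> acc=4166539 shift=28 [end]
Varint 3: bytes[5:9] = 8B A7 FE 01 -> value 4166539 (4 byte(s))
  byte[9]=0xEE cont=1 payload=0x6E=110: acc |= 110<<0 -> acc=110 shift=7
  byte[10]=0x2A cont=0 payload=0x2A=42: acc |= 42<<7 -> acc=5486 shift=14 [end]
Varint 4: bytes[9:11] = EE 2A -> value 5486 (2 byte(s))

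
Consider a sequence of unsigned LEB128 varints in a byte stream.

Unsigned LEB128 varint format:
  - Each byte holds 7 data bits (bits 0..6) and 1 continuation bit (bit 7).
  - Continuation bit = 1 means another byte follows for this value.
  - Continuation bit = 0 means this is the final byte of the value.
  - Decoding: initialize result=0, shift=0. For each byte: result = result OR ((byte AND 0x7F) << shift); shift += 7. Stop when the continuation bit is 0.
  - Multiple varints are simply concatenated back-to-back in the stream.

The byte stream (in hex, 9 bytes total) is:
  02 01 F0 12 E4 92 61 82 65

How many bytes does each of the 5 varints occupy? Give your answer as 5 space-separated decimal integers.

Answer: 1 1 2 3 2

Derivation:
  byte[0]=0x02 cont=0 payload=0x02=2: acc |= 2<<0 -> acc=2 shift=7 [end]
Varint 1: bytes[0:1] = 02 -> value 2 (1 byte(s))
  byte[1]=0x01 cont=0 payload=0x01=1: acc |= 1<<0 -> acc=1 shift=7 [end]
Varint 2: bytes[1:2] = 01 -> value 1 (1 byte(s))
  byte[2]=0xF0 cont=1 payload=0x70=112: acc |= 112<<0 -> acc=112 shift=7
  byte[3]=0x12 cont=0 payload=0x12=18: acc |= 18<<7 -> acc=2416 shift=14 [end]
Varint 3: bytes[2:4] = F0 12 -> value 2416 (2 byte(s))
  byte[4]=0xE4 cont=1 payload=0x64=100: acc |= 100<<0 -> acc=100 shift=7
  byte[5]=0x92 cont=1 payload=0x12=18: acc |= 18<<7 -> acc=2404 shift=14
  byte[6]=0x61 cont=0 payload=0x61=97: acc |= 97<<14 -> acc=1591652 shift=21 [end]
Varint 4: bytes[4:7] = E4 92 61 -> value 1591652 (3 byte(s))
  byte[7]=0x82 cont=1 payload=0x02=2: acc |= 2<<0 -> acc=2 shift=7
  byte[8]=0x65 cont=0 payload=0x65=101: acc |= 101<<7 -> acc=12930 shift=14 [end]
Varint 5: bytes[7:9] = 82 65 -> value 12930 (2 byte(s))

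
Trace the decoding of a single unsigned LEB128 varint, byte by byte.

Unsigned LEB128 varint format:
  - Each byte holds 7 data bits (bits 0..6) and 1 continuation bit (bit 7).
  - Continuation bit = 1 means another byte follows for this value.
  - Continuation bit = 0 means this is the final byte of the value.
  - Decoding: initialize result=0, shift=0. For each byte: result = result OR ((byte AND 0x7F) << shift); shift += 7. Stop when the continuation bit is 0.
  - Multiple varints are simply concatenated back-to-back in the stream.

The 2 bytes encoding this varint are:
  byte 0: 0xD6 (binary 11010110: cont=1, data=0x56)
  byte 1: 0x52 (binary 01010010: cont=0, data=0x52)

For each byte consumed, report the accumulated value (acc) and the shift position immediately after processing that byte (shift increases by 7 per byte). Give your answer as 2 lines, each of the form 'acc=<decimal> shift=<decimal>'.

Answer: acc=86 shift=7
acc=10582 shift=14

Derivation:
byte 0=0xD6: payload=0x56=86, contrib = 86<<0 = 86; acc -> 86, shift -> 7
byte 1=0x52: payload=0x52=82, contrib = 82<<7 = 10496; acc -> 10582, shift -> 14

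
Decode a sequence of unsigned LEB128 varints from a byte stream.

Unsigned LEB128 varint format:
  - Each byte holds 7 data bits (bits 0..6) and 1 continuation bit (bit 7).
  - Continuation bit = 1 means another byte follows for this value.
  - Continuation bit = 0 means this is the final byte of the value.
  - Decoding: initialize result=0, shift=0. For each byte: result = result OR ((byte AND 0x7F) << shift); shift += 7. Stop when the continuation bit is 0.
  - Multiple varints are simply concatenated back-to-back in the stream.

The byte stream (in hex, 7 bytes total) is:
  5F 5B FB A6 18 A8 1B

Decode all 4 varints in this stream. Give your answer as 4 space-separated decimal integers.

  byte[0]=0x5F cont=0 payload=0x5F=95: acc |= 95<<0 -> acc=95 shift=7 [end]
Varint 1: bytes[0:1] = 5F -> value 95 (1 byte(s))
  byte[1]=0x5B cont=0 payload=0x5B=91: acc |= 91<<0 -> acc=91 shift=7 [end]
Varint 2: bytes[1:2] = 5B -> value 91 (1 byte(s))
  byte[2]=0xFB cont=1 payload=0x7B=123: acc |= 123<<0 -> acc=123 shift=7
  byte[3]=0xA6 cont=1 payload=0x26=38: acc |= 38<<7 -> acc=4987 shift=14
  byte[4]=0x18 cont=0 payload=0x18=24: acc |= 24<<14 -> acc=398203 shift=21 [end]
Varint 3: bytes[2:5] = FB A6 18 -> value 398203 (3 byte(s))
  byte[5]=0xA8 cont=1 payload=0x28=40: acc |= 40<<0 -> acc=40 shift=7
  byte[6]=0x1B cont=0 payload=0x1B=27: acc |= 27<<7 -> acc=3496 shift=14 [end]
Varint 4: bytes[5:7] = A8 1B -> value 3496 (2 byte(s))

Answer: 95 91 398203 3496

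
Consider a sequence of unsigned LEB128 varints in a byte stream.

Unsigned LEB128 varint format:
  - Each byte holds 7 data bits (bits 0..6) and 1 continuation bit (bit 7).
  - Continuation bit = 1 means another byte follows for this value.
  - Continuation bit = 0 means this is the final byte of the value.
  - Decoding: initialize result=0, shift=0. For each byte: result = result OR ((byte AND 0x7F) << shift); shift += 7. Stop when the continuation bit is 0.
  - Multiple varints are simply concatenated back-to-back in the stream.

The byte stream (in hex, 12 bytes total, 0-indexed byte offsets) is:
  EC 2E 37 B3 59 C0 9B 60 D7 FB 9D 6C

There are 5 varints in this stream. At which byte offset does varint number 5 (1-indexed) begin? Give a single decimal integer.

  byte[0]=0xEC cont=1 payload=0x6C=108: acc |= 108<<0 -> acc=108 shift=7
  byte[1]=0x2E cont=0 payload=0x2E=46: acc |= 46<<7 -> acc=5996 shift=14 [end]
Varint 1: bytes[0:2] = EC 2E -> value 5996 (2 byte(s))
  byte[2]=0x37 cont=0 payload=0x37=55: acc |= 55<<0 -> acc=55 shift=7 [end]
Varint 2: bytes[2:3] = 37 -> value 55 (1 byte(s))
  byte[3]=0xB3 cont=1 payload=0x33=51: acc |= 51<<0 -> acc=51 shift=7
  byte[4]=0x59 cont=0 payload=0x59=89: acc |= 89<<7 -> acc=11443 shift=14 [end]
Varint 3: bytes[3:5] = B3 59 -> value 11443 (2 byte(s))
  byte[5]=0xC0 cont=1 payload=0x40=64: acc |= 64<<0 -> acc=64 shift=7
  byte[6]=0x9B cont=1 payload=0x1B=27: acc |= 27<<7 -> acc=3520 shift=14
  byte[7]=0x60 cont=0 payload=0x60=96: acc |= 96<<14 -> acc=1576384 shift=21 [end]
Varint 4: bytes[5:8] = C0 9B 60 -> value 1576384 (3 byte(s))
  byte[8]=0xD7 cont=1 payload=0x57=87: acc |= 87<<0 -> acc=87 shift=7
  byte[9]=0xFB cont=1 payload=0x7B=123: acc |= 123<<7 -> acc=15831 shift=14
  byte[10]=0x9D cont=1 payload=0x1D=29: acc |= 29<<14 -> acc=490967 shift=21
  byte[11]=0x6C cont=0 payload=0x6C=108: acc |= 108<<21 -> acc=226983383 shift=28 [end]
Varint 5: bytes[8:12] = D7 FB 9D 6C -> value 226983383 (4 byte(s))

Answer: 8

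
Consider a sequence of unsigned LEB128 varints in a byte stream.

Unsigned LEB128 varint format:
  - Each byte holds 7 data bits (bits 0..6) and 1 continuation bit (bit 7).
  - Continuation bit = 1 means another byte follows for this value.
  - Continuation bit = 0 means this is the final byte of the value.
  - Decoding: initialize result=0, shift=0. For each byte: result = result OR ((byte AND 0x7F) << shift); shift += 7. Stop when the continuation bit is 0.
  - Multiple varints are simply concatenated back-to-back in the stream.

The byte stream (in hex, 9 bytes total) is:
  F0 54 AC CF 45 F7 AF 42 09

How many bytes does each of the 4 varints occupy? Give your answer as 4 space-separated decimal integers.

  byte[0]=0xF0 cont=1 payload=0x70=112: acc |= 112<<0 -> acc=112 shift=7
  byte[1]=0x54 cont=0 payload=0x54=84: acc |= 84<<7 -> acc=10864 shift=14 [end]
Varint 1: bytes[0:2] = F0 54 -> value 10864 (2 byte(s))
  byte[2]=0xAC cont=1 payload=0x2C=44: acc |= 44<<0 -> acc=44 shift=7
  byte[3]=0xCF cont=1 payload=0x4F=79: acc |= 79<<7 -> acc=10156 shift=14
  byte[4]=0x45 cont=0 payload=0x45=69: acc |= 69<<14 -> acc=1140652 shift=21 [end]
Varint 2: bytes[2:5] = AC CF 45 -> value 1140652 (3 byte(s))
  byte[5]=0xF7 cont=1 payload=0x77=119: acc |= 119<<0 -> acc=119 shift=7
  byte[6]=0xAF cont=1 payload=0x2F=47: acc |= 47<<7 -> acc=6135 shift=14
  byte[7]=0x42 cont=0 payload=0x42=66: acc |= 66<<14 -> acc=1087479 shift=21 [end]
Varint 3: bytes[5:8] = F7 AF 42 -> value 1087479 (3 byte(s))
  byte[8]=0x09 cont=0 payload=0x09=9: acc |= 9<<0 -> acc=9 shift=7 [end]
Varint 4: bytes[8:9] = 09 -> value 9 (1 byte(s))

Answer: 2 3 3 1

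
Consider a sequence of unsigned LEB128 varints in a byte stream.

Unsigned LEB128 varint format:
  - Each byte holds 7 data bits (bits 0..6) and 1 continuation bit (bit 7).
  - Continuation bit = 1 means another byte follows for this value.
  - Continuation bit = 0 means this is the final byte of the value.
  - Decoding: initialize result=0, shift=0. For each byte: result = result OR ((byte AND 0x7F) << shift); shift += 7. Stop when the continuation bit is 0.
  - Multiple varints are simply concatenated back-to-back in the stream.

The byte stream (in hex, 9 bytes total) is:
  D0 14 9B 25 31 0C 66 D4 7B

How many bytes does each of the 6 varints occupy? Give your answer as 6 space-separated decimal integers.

Answer: 2 2 1 1 1 2

Derivation:
  byte[0]=0xD0 cont=1 payload=0x50=80: acc |= 80<<0 -> acc=80 shift=7
  byte[1]=0x14 cont=0 payload=0x14=20: acc |= 20<<7 -> acc=2640 shift=14 [end]
Varint 1: bytes[0:2] = D0 14 -> value 2640 (2 byte(s))
  byte[2]=0x9B cont=1 payload=0x1B=27: acc |= 27<<0 -> acc=27 shift=7
  byte[3]=0x25 cont=0 payload=0x25=37: acc |= 37<<7 -> acc=4763 shift=14 [end]
Varint 2: bytes[2:4] = 9B 25 -> value 4763 (2 byte(s))
  byte[4]=0x31 cont=0 payload=0x31=49: acc |= 49<<0 -> acc=49 shift=7 [end]
Varint 3: bytes[4:5] = 31 -> value 49 (1 byte(s))
  byte[5]=0x0C cont=0 payload=0x0C=12: acc |= 12<<0 -> acc=12 shift=7 [end]
Varint 4: bytes[5:6] = 0C -> value 12 (1 byte(s))
  byte[6]=0x66 cont=0 payload=0x66=102: acc |= 102<<0 -> acc=102 shift=7 [end]
Varint 5: bytes[6:7] = 66 -> value 102 (1 byte(s))
  byte[7]=0xD4 cont=1 payload=0x54=84: acc |= 84<<0 -> acc=84 shift=7
  byte[8]=0x7B cont=0 payload=0x7B=123: acc |= 123<<7 -> acc=15828 shift=14 [end]
Varint 6: bytes[7:9] = D4 7B -> value 15828 (2 byte(s))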